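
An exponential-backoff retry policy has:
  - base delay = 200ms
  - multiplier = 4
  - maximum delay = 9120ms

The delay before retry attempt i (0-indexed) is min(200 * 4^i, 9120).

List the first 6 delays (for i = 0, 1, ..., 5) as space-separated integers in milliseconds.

Computing each delay:
  i=0: min(200*4^0, 9120) = 200
  i=1: min(200*4^1, 9120) = 800
  i=2: min(200*4^2, 9120) = 3200
  i=3: min(200*4^3, 9120) = 9120
  i=4: min(200*4^4, 9120) = 9120
  i=5: min(200*4^5, 9120) = 9120

Answer: 200 800 3200 9120 9120 9120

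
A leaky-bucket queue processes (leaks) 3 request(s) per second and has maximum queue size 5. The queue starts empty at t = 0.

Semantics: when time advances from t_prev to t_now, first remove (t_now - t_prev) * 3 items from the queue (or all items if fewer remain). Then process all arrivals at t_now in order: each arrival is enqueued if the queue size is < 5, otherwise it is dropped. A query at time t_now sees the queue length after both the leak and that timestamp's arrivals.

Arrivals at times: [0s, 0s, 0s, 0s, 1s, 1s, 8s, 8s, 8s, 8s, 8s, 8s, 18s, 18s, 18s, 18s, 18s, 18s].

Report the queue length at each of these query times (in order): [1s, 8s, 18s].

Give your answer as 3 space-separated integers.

Queue lengths at query times:
  query t=1s: backlog = 3
  query t=8s: backlog = 5
  query t=18s: backlog = 5

Answer: 3 5 5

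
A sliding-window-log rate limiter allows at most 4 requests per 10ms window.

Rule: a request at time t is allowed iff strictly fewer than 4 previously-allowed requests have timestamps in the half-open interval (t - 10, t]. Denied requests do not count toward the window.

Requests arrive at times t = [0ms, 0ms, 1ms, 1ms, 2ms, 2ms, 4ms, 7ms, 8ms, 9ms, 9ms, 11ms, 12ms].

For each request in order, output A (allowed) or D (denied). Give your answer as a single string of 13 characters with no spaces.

Tracking allowed requests in the window:
  req#1 t=0ms: ALLOW
  req#2 t=0ms: ALLOW
  req#3 t=1ms: ALLOW
  req#4 t=1ms: ALLOW
  req#5 t=2ms: DENY
  req#6 t=2ms: DENY
  req#7 t=4ms: DENY
  req#8 t=7ms: DENY
  req#9 t=8ms: DENY
  req#10 t=9ms: DENY
  req#11 t=9ms: DENY
  req#12 t=11ms: ALLOW
  req#13 t=12ms: ALLOW

Answer: AAAADDDDDDDAA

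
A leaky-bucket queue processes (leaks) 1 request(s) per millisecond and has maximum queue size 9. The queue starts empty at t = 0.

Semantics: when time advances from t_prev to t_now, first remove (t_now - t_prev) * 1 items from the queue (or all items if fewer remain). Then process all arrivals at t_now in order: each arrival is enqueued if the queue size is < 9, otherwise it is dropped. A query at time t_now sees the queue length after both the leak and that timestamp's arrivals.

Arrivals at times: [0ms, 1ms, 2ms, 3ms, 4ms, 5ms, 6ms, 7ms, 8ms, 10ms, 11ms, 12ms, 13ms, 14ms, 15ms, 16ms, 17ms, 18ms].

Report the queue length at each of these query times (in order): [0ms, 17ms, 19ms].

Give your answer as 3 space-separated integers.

Answer: 1 1 0

Derivation:
Queue lengths at query times:
  query t=0ms: backlog = 1
  query t=17ms: backlog = 1
  query t=19ms: backlog = 0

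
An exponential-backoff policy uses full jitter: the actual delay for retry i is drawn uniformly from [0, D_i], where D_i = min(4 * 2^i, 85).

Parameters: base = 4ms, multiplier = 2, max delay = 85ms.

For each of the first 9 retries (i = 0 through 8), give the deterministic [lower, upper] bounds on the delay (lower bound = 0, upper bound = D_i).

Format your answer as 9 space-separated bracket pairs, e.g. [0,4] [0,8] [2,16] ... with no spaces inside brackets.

Computing bounds per retry:
  i=0: D_i=min(4*2^0,85)=4, bounds=[0,4]
  i=1: D_i=min(4*2^1,85)=8, bounds=[0,8]
  i=2: D_i=min(4*2^2,85)=16, bounds=[0,16]
  i=3: D_i=min(4*2^3,85)=32, bounds=[0,32]
  i=4: D_i=min(4*2^4,85)=64, bounds=[0,64]
  i=5: D_i=min(4*2^5,85)=85, bounds=[0,85]
  i=6: D_i=min(4*2^6,85)=85, bounds=[0,85]
  i=7: D_i=min(4*2^7,85)=85, bounds=[0,85]
  i=8: D_i=min(4*2^8,85)=85, bounds=[0,85]

Answer: [0,4] [0,8] [0,16] [0,32] [0,64] [0,85] [0,85] [0,85] [0,85]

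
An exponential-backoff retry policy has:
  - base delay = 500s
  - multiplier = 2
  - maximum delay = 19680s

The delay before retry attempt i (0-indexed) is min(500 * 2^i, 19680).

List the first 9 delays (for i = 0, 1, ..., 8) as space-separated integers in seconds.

Computing each delay:
  i=0: min(500*2^0, 19680) = 500
  i=1: min(500*2^1, 19680) = 1000
  i=2: min(500*2^2, 19680) = 2000
  i=3: min(500*2^3, 19680) = 4000
  i=4: min(500*2^4, 19680) = 8000
  i=5: min(500*2^5, 19680) = 16000
  i=6: min(500*2^6, 19680) = 19680
  i=7: min(500*2^7, 19680) = 19680
  i=8: min(500*2^8, 19680) = 19680

Answer: 500 1000 2000 4000 8000 16000 19680 19680 19680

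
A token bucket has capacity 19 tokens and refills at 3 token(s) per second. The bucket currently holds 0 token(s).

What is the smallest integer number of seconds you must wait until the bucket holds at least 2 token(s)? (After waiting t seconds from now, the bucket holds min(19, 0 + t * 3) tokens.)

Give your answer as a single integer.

Answer: 1

Derivation:
Need 0 + t * 3 >= 2, so t >= 2/3.
Smallest integer t = ceil(2/3) = 1.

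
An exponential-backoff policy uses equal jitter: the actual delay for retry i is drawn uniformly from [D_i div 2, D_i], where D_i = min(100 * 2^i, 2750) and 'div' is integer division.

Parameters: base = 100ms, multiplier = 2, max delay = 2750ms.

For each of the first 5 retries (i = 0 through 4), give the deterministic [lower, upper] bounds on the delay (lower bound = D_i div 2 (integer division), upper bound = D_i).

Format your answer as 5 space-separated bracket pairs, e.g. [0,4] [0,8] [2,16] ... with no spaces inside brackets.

Computing bounds per retry:
  i=0: D_i=min(100*2^0,2750)=100, bounds=[50,100]
  i=1: D_i=min(100*2^1,2750)=200, bounds=[100,200]
  i=2: D_i=min(100*2^2,2750)=400, bounds=[200,400]
  i=3: D_i=min(100*2^3,2750)=800, bounds=[400,800]
  i=4: D_i=min(100*2^4,2750)=1600, bounds=[800,1600]

Answer: [50,100] [100,200] [200,400] [400,800] [800,1600]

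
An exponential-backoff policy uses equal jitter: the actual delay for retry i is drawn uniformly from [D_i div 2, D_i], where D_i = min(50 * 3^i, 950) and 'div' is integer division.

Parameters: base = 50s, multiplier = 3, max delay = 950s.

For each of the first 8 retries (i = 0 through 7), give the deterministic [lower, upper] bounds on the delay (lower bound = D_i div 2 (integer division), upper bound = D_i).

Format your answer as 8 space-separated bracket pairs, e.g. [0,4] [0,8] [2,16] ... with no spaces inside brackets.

Answer: [25,50] [75,150] [225,450] [475,950] [475,950] [475,950] [475,950] [475,950]

Derivation:
Computing bounds per retry:
  i=0: D_i=min(50*3^0,950)=50, bounds=[25,50]
  i=1: D_i=min(50*3^1,950)=150, bounds=[75,150]
  i=2: D_i=min(50*3^2,950)=450, bounds=[225,450]
  i=3: D_i=min(50*3^3,950)=950, bounds=[475,950]
  i=4: D_i=min(50*3^4,950)=950, bounds=[475,950]
  i=5: D_i=min(50*3^5,950)=950, bounds=[475,950]
  i=6: D_i=min(50*3^6,950)=950, bounds=[475,950]
  i=7: D_i=min(50*3^7,950)=950, bounds=[475,950]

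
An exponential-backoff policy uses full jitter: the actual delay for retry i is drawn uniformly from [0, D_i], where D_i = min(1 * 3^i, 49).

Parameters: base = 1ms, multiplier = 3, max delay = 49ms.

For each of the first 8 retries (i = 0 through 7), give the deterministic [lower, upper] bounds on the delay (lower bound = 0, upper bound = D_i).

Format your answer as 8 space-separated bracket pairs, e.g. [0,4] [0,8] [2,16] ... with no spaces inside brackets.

Answer: [0,1] [0,3] [0,9] [0,27] [0,49] [0,49] [0,49] [0,49]

Derivation:
Computing bounds per retry:
  i=0: D_i=min(1*3^0,49)=1, bounds=[0,1]
  i=1: D_i=min(1*3^1,49)=3, bounds=[0,3]
  i=2: D_i=min(1*3^2,49)=9, bounds=[0,9]
  i=3: D_i=min(1*3^3,49)=27, bounds=[0,27]
  i=4: D_i=min(1*3^4,49)=49, bounds=[0,49]
  i=5: D_i=min(1*3^5,49)=49, bounds=[0,49]
  i=6: D_i=min(1*3^6,49)=49, bounds=[0,49]
  i=7: D_i=min(1*3^7,49)=49, bounds=[0,49]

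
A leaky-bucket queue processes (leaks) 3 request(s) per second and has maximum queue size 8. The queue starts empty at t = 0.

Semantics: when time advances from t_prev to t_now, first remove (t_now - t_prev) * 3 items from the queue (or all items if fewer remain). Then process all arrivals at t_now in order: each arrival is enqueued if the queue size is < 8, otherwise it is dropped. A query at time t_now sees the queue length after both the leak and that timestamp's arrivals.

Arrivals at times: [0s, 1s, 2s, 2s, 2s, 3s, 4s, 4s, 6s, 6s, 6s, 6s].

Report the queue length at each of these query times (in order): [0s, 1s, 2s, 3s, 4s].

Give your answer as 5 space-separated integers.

Queue lengths at query times:
  query t=0s: backlog = 1
  query t=1s: backlog = 1
  query t=2s: backlog = 3
  query t=3s: backlog = 1
  query t=4s: backlog = 2

Answer: 1 1 3 1 2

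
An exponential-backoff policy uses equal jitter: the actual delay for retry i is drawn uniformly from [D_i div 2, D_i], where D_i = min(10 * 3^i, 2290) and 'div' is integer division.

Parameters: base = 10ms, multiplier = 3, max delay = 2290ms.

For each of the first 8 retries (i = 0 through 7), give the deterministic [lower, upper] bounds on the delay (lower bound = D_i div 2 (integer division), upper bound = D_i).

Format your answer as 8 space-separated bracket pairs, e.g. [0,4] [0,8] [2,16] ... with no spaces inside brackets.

Answer: [5,10] [15,30] [45,90] [135,270] [405,810] [1145,2290] [1145,2290] [1145,2290]

Derivation:
Computing bounds per retry:
  i=0: D_i=min(10*3^0,2290)=10, bounds=[5,10]
  i=1: D_i=min(10*3^1,2290)=30, bounds=[15,30]
  i=2: D_i=min(10*3^2,2290)=90, bounds=[45,90]
  i=3: D_i=min(10*3^3,2290)=270, bounds=[135,270]
  i=4: D_i=min(10*3^4,2290)=810, bounds=[405,810]
  i=5: D_i=min(10*3^5,2290)=2290, bounds=[1145,2290]
  i=6: D_i=min(10*3^6,2290)=2290, bounds=[1145,2290]
  i=7: D_i=min(10*3^7,2290)=2290, bounds=[1145,2290]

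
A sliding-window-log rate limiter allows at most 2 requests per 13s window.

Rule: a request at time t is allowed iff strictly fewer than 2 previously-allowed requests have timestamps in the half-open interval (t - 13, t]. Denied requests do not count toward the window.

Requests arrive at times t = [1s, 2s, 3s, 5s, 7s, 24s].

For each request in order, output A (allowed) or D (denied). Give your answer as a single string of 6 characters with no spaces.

Answer: AADDDA

Derivation:
Tracking allowed requests in the window:
  req#1 t=1s: ALLOW
  req#2 t=2s: ALLOW
  req#3 t=3s: DENY
  req#4 t=5s: DENY
  req#5 t=7s: DENY
  req#6 t=24s: ALLOW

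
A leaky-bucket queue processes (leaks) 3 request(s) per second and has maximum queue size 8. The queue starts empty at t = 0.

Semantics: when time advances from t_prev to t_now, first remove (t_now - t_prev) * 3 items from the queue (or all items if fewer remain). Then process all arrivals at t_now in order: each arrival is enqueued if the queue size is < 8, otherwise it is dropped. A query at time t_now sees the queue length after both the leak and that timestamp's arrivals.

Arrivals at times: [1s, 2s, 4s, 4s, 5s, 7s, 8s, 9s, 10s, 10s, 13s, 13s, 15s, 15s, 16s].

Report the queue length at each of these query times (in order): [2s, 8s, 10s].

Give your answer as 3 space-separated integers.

Answer: 1 1 2

Derivation:
Queue lengths at query times:
  query t=2s: backlog = 1
  query t=8s: backlog = 1
  query t=10s: backlog = 2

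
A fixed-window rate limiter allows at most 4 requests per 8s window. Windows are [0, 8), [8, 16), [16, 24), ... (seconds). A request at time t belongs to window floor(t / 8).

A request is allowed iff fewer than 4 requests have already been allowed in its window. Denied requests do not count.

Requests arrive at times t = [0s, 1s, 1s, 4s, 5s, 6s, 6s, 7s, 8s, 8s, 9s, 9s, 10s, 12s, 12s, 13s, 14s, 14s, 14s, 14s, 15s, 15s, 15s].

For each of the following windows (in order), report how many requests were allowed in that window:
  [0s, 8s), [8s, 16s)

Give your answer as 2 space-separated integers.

Processing requests:
  req#1 t=0s (window 0): ALLOW
  req#2 t=1s (window 0): ALLOW
  req#3 t=1s (window 0): ALLOW
  req#4 t=4s (window 0): ALLOW
  req#5 t=5s (window 0): DENY
  req#6 t=6s (window 0): DENY
  req#7 t=6s (window 0): DENY
  req#8 t=7s (window 0): DENY
  req#9 t=8s (window 1): ALLOW
  req#10 t=8s (window 1): ALLOW
  req#11 t=9s (window 1): ALLOW
  req#12 t=9s (window 1): ALLOW
  req#13 t=10s (window 1): DENY
  req#14 t=12s (window 1): DENY
  req#15 t=12s (window 1): DENY
  req#16 t=13s (window 1): DENY
  req#17 t=14s (window 1): DENY
  req#18 t=14s (window 1): DENY
  req#19 t=14s (window 1): DENY
  req#20 t=14s (window 1): DENY
  req#21 t=15s (window 1): DENY
  req#22 t=15s (window 1): DENY
  req#23 t=15s (window 1): DENY

Allowed counts by window: 4 4

Answer: 4 4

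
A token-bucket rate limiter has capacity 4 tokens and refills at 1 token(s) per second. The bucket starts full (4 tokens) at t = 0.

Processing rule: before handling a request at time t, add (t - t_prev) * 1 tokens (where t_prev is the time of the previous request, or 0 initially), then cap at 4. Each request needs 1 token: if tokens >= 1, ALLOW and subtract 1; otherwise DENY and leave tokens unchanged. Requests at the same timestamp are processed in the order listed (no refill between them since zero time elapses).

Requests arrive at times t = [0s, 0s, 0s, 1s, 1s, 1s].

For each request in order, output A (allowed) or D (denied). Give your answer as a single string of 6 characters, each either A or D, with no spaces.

Answer: AAAAAD

Derivation:
Simulating step by step:
  req#1 t=0s: ALLOW
  req#2 t=0s: ALLOW
  req#3 t=0s: ALLOW
  req#4 t=1s: ALLOW
  req#5 t=1s: ALLOW
  req#6 t=1s: DENY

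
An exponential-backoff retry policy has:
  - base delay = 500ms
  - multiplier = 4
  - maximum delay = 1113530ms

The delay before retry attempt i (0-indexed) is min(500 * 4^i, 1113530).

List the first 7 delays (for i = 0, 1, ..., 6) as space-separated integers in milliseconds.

Answer: 500 2000 8000 32000 128000 512000 1113530

Derivation:
Computing each delay:
  i=0: min(500*4^0, 1113530) = 500
  i=1: min(500*4^1, 1113530) = 2000
  i=2: min(500*4^2, 1113530) = 8000
  i=3: min(500*4^3, 1113530) = 32000
  i=4: min(500*4^4, 1113530) = 128000
  i=5: min(500*4^5, 1113530) = 512000
  i=6: min(500*4^6, 1113530) = 1113530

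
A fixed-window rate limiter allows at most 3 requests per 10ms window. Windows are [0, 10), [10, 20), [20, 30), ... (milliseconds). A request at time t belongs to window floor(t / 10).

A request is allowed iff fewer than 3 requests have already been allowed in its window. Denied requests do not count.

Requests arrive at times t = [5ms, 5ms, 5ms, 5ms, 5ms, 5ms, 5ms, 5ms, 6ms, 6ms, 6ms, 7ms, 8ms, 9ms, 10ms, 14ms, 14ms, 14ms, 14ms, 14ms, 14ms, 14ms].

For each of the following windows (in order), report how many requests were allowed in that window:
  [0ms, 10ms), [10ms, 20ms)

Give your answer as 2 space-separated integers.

Processing requests:
  req#1 t=5ms (window 0): ALLOW
  req#2 t=5ms (window 0): ALLOW
  req#3 t=5ms (window 0): ALLOW
  req#4 t=5ms (window 0): DENY
  req#5 t=5ms (window 0): DENY
  req#6 t=5ms (window 0): DENY
  req#7 t=5ms (window 0): DENY
  req#8 t=5ms (window 0): DENY
  req#9 t=6ms (window 0): DENY
  req#10 t=6ms (window 0): DENY
  req#11 t=6ms (window 0): DENY
  req#12 t=7ms (window 0): DENY
  req#13 t=8ms (window 0): DENY
  req#14 t=9ms (window 0): DENY
  req#15 t=10ms (window 1): ALLOW
  req#16 t=14ms (window 1): ALLOW
  req#17 t=14ms (window 1): ALLOW
  req#18 t=14ms (window 1): DENY
  req#19 t=14ms (window 1): DENY
  req#20 t=14ms (window 1): DENY
  req#21 t=14ms (window 1): DENY
  req#22 t=14ms (window 1): DENY

Allowed counts by window: 3 3

Answer: 3 3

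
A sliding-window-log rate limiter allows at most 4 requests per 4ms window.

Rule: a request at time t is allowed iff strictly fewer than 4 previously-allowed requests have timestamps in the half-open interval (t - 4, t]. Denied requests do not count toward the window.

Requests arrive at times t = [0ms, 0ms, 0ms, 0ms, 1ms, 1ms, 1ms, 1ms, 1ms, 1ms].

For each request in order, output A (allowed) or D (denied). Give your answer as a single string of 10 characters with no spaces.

Tracking allowed requests in the window:
  req#1 t=0ms: ALLOW
  req#2 t=0ms: ALLOW
  req#3 t=0ms: ALLOW
  req#4 t=0ms: ALLOW
  req#5 t=1ms: DENY
  req#6 t=1ms: DENY
  req#7 t=1ms: DENY
  req#8 t=1ms: DENY
  req#9 t=1ms: DENY
  req#10 t=1ms: DENY

Answer: AAAADDDDDD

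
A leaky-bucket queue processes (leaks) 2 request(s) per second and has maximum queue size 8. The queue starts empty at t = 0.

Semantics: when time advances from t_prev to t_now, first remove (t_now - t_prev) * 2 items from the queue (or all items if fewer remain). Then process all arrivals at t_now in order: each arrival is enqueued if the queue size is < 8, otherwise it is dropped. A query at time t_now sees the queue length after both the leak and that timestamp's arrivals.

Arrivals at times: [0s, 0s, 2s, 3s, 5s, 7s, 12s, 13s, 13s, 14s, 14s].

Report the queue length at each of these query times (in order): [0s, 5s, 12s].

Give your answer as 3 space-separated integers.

Answer: 2 1 1

Derivation:
Queue lengths at query times:
  query t=0s: backlog = 2
  query t=5s: backlog = 1
  query t=12s: backlog = 1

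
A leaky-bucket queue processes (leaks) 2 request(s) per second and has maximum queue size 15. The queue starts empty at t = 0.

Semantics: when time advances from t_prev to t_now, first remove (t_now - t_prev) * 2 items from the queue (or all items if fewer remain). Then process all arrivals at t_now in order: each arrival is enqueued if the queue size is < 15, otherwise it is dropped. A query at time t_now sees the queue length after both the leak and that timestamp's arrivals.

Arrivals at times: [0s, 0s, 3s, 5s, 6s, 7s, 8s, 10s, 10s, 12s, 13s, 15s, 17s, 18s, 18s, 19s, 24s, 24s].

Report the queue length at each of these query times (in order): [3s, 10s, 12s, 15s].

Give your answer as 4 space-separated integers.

Queue lengths at query times:
  query t=3s: backlog = 1
  query t=10s: backlog = 2
  query t=12s: backlog = 1
  query t=15s: backlog = 1

Answer: 1 2 1 1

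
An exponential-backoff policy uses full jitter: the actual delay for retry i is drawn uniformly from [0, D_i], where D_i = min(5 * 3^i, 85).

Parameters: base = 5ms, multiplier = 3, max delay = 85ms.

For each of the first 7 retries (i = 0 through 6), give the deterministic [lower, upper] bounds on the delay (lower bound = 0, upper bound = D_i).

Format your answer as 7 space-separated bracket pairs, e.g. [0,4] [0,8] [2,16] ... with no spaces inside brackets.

Answer: [0,5] [0,15] [0,45] [0,85] [0,85] [0,85] [0,85]

Derivation:
Computing bounds per retry:
  i=0: D_i=min(5*3^0,85)=5, bounds=[0,5]
  i=1: D_i=min(5*3^1,85)=15, bounds=[0,15]
  i=2: D_i=min(5*3^2,85)=45, bounds=[0,45]
  i=3: D_i=min(5*3^3,85)=85, bounds=[0,85]
  i=4: D_i=min(5*3^4,85)=85, bounds=[0,85]
  i=5: D_i=min(5*3^5,85)=85, bounds=[0,85]
  i=6: D_i=min(5*3^6,85)=85, bounds=[0,85]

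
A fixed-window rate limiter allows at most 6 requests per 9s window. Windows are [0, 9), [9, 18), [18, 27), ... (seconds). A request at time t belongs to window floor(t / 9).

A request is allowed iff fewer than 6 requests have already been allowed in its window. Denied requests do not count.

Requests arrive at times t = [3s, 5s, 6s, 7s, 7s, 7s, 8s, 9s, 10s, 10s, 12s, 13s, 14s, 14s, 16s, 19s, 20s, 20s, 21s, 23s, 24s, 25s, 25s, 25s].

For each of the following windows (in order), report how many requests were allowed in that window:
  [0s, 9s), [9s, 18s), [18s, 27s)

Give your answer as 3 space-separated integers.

Processing requests:
  req#1 t=3s (window 0): ALLOW
  req#2 t=5s (window 0): ALLOW
  req#3 t=6s (window 0): ALLOW
  req#4 t=7s (window 0): ALLOW
  req#5 t=7s (window 0): ALLOW
  req#6 t=7s (window 0): ALLOW
  req#7 t=8s (window 0): DENY
  req#8 t=9s (window 1): ALLOW
  req#9 t=10s (window 1): ALLOW
  req#10 t=10s (window 1): ALLOW
  req#11 t=12s (window 1): ALLOW
  req#12 t=13s (window 1): ALLOW
  req#13 t=14s (window 1): ALLOW
  req#14 t=14s (window 1): DENY
  req#15 t=16s (window 1): DENY
  req#16 t=19s (window 2): ALLOW
  req#17 t=20s (window 2): ALLOW
  req#18 t=20s (window 2): ALLOW
  req#19 t=21s (window 2): ALLOW
  req#20 t=23s (window 2): ALLOW
  req#21 t=24s (window 2): ALLOW
  req#22 t=25s (window 2): DENY
  req#23 t=25s (window 2): DENY
  req#24 t=25s (window 2): DENY

Allowed counts by window: 6 6 6

Answer: 6 6 6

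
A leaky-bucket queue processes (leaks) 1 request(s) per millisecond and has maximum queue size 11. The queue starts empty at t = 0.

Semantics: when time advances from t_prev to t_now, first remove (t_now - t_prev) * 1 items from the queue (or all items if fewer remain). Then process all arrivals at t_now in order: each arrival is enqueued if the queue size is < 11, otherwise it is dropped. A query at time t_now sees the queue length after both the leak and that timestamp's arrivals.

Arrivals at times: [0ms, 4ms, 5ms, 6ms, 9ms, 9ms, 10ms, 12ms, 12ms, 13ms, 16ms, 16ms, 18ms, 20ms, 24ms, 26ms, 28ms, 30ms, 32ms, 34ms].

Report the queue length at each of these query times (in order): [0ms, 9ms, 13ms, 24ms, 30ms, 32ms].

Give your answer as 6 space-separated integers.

Answer: 1 2 2 1 1 1

Derivation:
Queue lengths at query times:
  query t=0ms: backlog = 1
  query t=9ms: backlog = 2
  query t=13ms: backlog = 2
  query t=24ms: backlog = 1
  query t=30ms: backlog = 1
  query t=32ms: backlog = 1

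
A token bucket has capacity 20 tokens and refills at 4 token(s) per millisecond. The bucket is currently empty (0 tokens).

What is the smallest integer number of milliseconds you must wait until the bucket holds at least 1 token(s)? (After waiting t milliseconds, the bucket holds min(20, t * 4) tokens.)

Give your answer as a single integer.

Need t * 4 >= 1, so t >= 1/4.
Smallest integer t = ceil(1/4) = 1.

Answer: 1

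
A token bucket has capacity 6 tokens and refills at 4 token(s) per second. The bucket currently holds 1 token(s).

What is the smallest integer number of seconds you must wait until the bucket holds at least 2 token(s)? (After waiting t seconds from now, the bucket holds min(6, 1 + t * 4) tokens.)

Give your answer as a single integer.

Answer: 1

Derivation:
Need 1 + t * 4 >= 2, so t >= 1/4.
Smallest integer t = ceil(1/4) = 1.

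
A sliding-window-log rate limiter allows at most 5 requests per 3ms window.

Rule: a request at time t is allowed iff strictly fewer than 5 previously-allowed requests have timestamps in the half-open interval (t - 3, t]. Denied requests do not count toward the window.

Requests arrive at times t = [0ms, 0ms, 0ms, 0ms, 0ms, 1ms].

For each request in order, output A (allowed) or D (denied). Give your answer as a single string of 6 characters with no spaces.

Answer: AAAAAD

Derivation:
Tracking allowed requests in the window:
  req#1 t=0ms: ALLOW
  req#2 t=0ms: ALLOW
  req#3 t=0ms: ALLOW
  req#4 t=0ms: ALLOW
  req#5 t=0ms: ALLOW
  req#6 t=1ms: DENY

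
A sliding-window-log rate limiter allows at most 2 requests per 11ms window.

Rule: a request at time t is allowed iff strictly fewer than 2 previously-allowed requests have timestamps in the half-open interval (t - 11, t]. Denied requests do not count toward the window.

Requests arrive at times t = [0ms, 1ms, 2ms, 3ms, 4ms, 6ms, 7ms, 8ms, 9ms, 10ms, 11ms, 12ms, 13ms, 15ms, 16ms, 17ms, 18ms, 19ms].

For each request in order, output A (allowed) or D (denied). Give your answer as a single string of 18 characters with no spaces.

Tracking allowed requests in the window:
  req#1 t=0ms: ALLOW
  req#2 t=1ms: ALLOW
  req#3 t=2ms: DENY
  req#4 t=3ms: DENY
  req#5 t=4ms: DENY
  req#6 t=6ms: DENY
  req#7 t=7ms: DENY
  req#8 t=8ms: DENY
  req#9 t=9ms: DENY
  req#10 t=10ms: DENY
  req#11 t=11ms: ALLOW
  req#12 t=12ms: ALLOW
  req#13 t=13ms: DENY
  req#14 t=15ms: DENY
  req#15 t=16ms: DENY
  req#16 t=17ms: DENY
  req#17 t=18ms: DENY
  req#18 t=19ms: DENY

Answer: AADDDDDDDDAADDDDDD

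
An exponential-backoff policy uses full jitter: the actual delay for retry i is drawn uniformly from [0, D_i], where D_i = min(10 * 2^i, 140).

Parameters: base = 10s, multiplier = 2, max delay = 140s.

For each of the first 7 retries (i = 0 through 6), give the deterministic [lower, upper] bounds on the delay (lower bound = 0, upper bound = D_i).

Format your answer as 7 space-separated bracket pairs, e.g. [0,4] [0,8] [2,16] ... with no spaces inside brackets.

Computing bounds per retry:
  i=0: D_i=min(10*2^0,140)=10, bounds=[0,10]
  i=1: D_i=min(10*2^1,140)=20, bounds=[0,20]
  i=2: D_i=min(10*2^2,140)=40, bounds=[0,40]
  i=3: D_i=min(10*2^3,140)=80, bounds=[0,80]
  i=4: D_i=min(10*2^4,140)=140, bounds=[0,140]
  i=5: D_i=min(10*2^5,140)=140, bounds=[0,140]
  i=6: D_i=min(10*2^6,140)=140, bounds=[0,140]

Answer: [0,10] [0,20] [0,40] [0,80] [0,140] [0,140] [0,140]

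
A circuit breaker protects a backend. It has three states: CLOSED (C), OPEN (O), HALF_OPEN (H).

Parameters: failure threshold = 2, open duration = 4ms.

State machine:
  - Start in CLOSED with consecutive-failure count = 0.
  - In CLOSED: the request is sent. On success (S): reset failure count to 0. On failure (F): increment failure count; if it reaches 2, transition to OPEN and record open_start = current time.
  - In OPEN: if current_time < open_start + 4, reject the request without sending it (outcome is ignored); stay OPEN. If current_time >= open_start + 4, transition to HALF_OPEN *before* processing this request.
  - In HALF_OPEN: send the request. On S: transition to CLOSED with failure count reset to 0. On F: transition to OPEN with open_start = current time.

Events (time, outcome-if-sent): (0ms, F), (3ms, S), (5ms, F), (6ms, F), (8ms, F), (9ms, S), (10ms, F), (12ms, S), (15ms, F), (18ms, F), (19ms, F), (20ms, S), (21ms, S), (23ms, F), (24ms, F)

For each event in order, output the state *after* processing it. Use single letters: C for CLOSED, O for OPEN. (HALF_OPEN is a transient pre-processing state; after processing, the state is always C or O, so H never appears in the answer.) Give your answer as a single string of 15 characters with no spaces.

State after each event:
  event#1 t=0ms outcome=F: state=CLOSED
  event#2 t=3ms outcome=S: state=CLOSED
  event#3 t=5ms outcome=F: state=CLOSED
  event#4 t=6ms outcome=F: state=OPEN
  event#5 t=8ms outcome=F: state=OPEN
  event#6 t=9ms outcome=S: state=OPEN
  event#7 t=10ms outcome=F: state=OPEN
  event#8 t=12ms outcome=S: state=OPEN
  event#9 t=15ms outcome=F: state=OPEN
  event#10 t=18ms outcome=F: state=OPEN
  event#11 t=19ms outcome=F: state=OPEN
  event#12 t=20ms outcome=S: state=OPEN
  event#13 t=21ms outcome=S: state=OPEN
  event#14 t=23ms outcome=F: state=OPEN
  event#15 t=24ms outcome=F: state=OPEN

Answer: CCCOOOOOOOOOOOO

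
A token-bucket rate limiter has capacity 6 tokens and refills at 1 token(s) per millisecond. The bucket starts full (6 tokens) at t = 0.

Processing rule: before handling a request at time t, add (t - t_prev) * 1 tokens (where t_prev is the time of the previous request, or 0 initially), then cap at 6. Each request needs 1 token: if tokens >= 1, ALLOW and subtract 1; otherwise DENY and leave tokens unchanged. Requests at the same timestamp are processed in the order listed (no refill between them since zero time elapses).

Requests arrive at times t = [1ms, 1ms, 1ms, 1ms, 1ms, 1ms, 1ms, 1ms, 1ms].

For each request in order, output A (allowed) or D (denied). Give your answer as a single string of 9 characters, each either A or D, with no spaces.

Simulating step by step:
  req#1 t=1ms: ALLOW
  req#2 t=1ms: ALLOW
  req#3 t=1ms: ALLOW
  req#4 t=1ms: ALLOW
  req#5 t=1ms: ALLOW
  req#6 t=1ms: ALLOW
  req#7 t=1ms: DENY
  req#8 t=1ms: DENY
  req#9 t=1ms: DENY

Answer: AAAAAADDD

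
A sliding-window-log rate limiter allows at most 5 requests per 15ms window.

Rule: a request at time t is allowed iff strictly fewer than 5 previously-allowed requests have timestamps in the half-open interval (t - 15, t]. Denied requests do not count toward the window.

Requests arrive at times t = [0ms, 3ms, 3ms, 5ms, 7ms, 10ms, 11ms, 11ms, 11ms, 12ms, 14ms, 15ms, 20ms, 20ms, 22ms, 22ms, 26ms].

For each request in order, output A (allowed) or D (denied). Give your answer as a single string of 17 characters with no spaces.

Answer: AAAAADDDDDDAAAAAD

Derivation:
Tracking allowed requests in the window:
  req#1 t=0ms: ALLOW
  req#2 t=3ms: ALLOW
  req#3 t=3ms: ALLOW
  req#4 t=5ms: ALLOW
  req#5 t=7ms: ALLOW
  req#6 t=10ms: DENY
  req#7 t=11ms: DENY
  req#8 t=11ms: DENY
  req#9 t=11ms: DENY
  req#10 t=12ms: DENY
  req#11 t=14ms: DENY
  req#12 t=15ms: ALLOW
  req#13 t=20ms: ALLOW
  req#14 t=20ms: ALLOW
  req#15 t=22ms: ALLOW
  req#16 t=22ms: ALLOW
  req#17 t=26ms: DENY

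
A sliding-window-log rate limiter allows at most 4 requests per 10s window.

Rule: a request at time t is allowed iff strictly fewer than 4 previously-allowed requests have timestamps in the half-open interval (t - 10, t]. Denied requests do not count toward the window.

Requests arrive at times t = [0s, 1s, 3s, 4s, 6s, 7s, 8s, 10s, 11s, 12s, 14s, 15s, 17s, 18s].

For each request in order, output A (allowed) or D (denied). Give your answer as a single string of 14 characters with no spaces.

Tracking allowed requests in the window:
  req#1 t=0s: ALLOW
  req#2 t=1s: ALLOW
  req#3 t=3s: ALLOW
  req#4 t=4s: ALLOW
  req#5 t=6s: DENY
  req#6 t=7s: DENY
  req#7 t=8s: DENY
  req#8 t=10s: ALLOW
  req#9 t=11s: ALLOW
  req#10 t=12s: DENY
  req#11 t=14s: ALLOW
  req#12 t=15s: ALLOW
  req#13 t=17s: DENY
  req#14 t=18s: DENY

Answer: AAAADDDAADAADD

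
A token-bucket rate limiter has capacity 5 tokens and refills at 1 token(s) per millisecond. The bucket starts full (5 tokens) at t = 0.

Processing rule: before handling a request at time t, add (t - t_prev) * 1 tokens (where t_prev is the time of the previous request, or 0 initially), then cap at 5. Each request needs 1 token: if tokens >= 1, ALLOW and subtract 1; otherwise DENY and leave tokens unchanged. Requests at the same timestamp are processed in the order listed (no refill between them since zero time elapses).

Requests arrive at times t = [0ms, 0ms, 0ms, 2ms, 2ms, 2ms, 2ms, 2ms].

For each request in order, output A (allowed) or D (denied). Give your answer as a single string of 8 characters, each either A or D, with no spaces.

Simulating step by step:
  req#1 t=0ms: ALLOW
  req#2 t=0ms: ALLOW
  req#3 t=0ms: ALLOW
  req#4 t=2ms: ALLOW
  req#5 t=2ms: ALLOW
  req#6 t=2ms: ALLOW
  req#7 t=2ms: ALLOW
  req#8 t=2ms: DENY

Answer: AAAAAAAD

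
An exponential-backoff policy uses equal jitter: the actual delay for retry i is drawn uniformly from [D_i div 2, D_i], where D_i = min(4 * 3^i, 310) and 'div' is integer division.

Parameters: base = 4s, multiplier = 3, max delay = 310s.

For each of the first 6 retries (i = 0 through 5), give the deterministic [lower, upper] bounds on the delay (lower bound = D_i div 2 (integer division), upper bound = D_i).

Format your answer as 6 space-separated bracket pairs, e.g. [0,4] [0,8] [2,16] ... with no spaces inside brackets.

Answer: [2,4] [6,12] [18,36] [54,108] [155,310] [155,310]

Derivation:
Computing bounds per retry:
  i=0: D_i=min(4*3^0,310)=4, bounds=[2,4]
  i=1: D_i=min(4*3^1,310)=12, bounds=[6,12]
  i=2: D_i=min(4*3^2,310)=36, bounds=[18,36]
  i=3: D_i=min(4*3^3,310)=108, bounds=[54,108]
  i=4: D_i=min(4*3^4,310)=310, bounds=[155,310]
  i=5: D_i=min(4*3^5,310)=310, bounds=[155,310]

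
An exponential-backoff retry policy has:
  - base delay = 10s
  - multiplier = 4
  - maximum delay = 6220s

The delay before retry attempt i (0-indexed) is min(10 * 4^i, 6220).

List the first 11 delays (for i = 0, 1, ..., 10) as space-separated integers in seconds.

Answer: 10 40 160 640 2560 6220 6220 6220 6220 6220 6220

Derivation:
Computing each delay:
  i=0: min(10*4^0, 6220) = 10
  i=1: min(10*4^1, 6220) = 40
  i=2: min(10*4^2, 6220) = 160
  i=3: min(10*4^3, 6220) = 640
  i=4: min(10*4^4, 6220) = 2560
  i=5: min(10*4^5, 6220) = 6220
  i=6: min(10*4^6, 6220) = 6220
  i=7: min(10*4^7, 6220) = 6220
  i=8: min(10*4^8, 6220) = 6220
  i=9: min(10*4^9, 6220) = 6220
  i=10: min(10*4^10, 6220) = 6220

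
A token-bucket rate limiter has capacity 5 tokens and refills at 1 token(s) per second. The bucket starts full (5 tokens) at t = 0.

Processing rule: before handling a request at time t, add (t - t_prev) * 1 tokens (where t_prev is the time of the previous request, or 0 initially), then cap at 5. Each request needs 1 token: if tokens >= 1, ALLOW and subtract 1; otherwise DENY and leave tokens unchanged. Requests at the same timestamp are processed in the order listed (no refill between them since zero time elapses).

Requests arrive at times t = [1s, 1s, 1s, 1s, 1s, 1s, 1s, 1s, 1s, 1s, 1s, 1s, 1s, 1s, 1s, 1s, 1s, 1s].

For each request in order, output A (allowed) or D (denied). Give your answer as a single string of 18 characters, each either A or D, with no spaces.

Simulating step by step:
  req#1 t=1s: ALLOW
  req#2 t=1s: ALLOW
  req#3 t=1s: ALLOW
  req#4 t=1s: ALLOW
  req#5 t=1s: ALLOW
  req#6 t=1s: DENY
  req#7 t=1s: DENY
  req#8 t=1s: DENY
  req#9 t=1s: DENY
  req#10 t=1s: DENY
  req#11 t=1s: DENY
  req#12 t=1s: DENY
  req#13 t=1s: DENY
  req#14 t=1s: DENY
  req#15 t=1s: DENY
  req#16 t=1s: DENY
  req#17 t=1s: DENY
  req#18 t=1s: DENY

Answer: AAAAADDDDDDDDDDDDD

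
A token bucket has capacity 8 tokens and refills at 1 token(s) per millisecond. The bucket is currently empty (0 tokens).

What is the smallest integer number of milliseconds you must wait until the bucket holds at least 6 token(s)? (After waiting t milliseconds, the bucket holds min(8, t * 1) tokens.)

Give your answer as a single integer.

Answer: 6

Derivation:
Need t * 1 >= 6, so t >= 6/1.
Smallest integer t = ceil(6/1) = 6.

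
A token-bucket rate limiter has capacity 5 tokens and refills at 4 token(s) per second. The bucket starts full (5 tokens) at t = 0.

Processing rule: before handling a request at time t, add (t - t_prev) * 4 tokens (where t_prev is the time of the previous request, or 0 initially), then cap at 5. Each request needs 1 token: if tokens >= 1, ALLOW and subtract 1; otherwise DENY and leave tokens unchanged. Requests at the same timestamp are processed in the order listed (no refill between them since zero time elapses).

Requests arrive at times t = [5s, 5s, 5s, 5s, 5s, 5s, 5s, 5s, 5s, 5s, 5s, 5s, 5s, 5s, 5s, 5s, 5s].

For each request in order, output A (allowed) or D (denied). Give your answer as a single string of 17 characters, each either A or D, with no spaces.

Answer: AAAAADDDDDDDDDDDD

Derivation:
Simulating step by step:
  req#1 t=5s: ALLOW
  req#2 t=5s: ALLOW
  req#3 t=5s: ALLOW
  req#4 t=5s: ALLOW
  req#5 t=5s: ALLOW
  req#6 t=5s: DENY
  req#7 t=5s: DENY
  req#8 t=5s: DENY
  req#9 t=5s: DENY
  req#10 t=5s: DENY
  req#11 t=5s: DENY
  req#12 t=5s: DENY
  req#13 t=5s: DENY
  req#14 t=5s: DENY
  req#15 t=5s: DENY
  req#16 t=5s: DENY
  req#17 t=5s: DENY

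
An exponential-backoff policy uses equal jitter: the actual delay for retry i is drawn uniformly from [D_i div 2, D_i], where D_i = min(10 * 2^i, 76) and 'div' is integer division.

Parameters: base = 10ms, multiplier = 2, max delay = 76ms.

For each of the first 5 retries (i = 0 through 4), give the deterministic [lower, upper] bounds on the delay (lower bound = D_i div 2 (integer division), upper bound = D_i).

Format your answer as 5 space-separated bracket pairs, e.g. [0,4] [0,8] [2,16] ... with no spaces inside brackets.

Answer: [5,10] [10,20] [20,40] [38,76] [38,76]

Derivation:
Computing bounds per retry:
  i=0: D_i=min(10*2^0,76)=10, bounds=[5,10]
  i=1: D_i=min(10*2^1,76)=20, bounds=[10,20]
  i=2: D_i=min(10*2^2,76)=40, bounds=[20,40]
  i=3: D_i=min(10*2^3,76)=76, bounds=[38,76]
  i=4: D_i=min(10*2^4,76)=76, bounds=[38,76]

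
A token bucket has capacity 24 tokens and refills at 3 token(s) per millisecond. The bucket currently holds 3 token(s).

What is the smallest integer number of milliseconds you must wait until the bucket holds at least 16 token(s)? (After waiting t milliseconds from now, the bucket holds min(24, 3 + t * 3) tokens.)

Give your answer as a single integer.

Need 3 + t * 3 >= 16, so t >= 13/3.
Smallest integer t = ceil(13/3) = 5.

Answer: 5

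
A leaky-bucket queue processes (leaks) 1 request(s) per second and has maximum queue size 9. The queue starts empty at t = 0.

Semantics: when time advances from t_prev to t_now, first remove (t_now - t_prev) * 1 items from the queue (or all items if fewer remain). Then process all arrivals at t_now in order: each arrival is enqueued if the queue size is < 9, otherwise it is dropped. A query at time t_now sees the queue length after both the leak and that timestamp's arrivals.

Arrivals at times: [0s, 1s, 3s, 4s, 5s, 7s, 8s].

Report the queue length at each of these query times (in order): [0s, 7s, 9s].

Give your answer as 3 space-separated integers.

Queue lengths at query times:
  query t=0s: backlog = 1
  query t=7s: backlog = 1
  query t=9s: backlog = 0

Answer: 1 1 0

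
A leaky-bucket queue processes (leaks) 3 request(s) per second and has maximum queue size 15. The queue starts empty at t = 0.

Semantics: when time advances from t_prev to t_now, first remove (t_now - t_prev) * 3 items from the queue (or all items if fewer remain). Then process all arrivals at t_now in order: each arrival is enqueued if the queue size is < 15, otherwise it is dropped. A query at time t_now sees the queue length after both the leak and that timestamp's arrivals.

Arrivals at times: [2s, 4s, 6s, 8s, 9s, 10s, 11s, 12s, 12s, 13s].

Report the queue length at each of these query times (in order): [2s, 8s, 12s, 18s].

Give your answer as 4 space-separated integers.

Queue lengths at query times:
  query t=2s: backlog = 1
  query t=8s: backlog = 1
  query t=12s: backlog = 2
  query t=18s: backlog = 0

Answer: 1 1 2 0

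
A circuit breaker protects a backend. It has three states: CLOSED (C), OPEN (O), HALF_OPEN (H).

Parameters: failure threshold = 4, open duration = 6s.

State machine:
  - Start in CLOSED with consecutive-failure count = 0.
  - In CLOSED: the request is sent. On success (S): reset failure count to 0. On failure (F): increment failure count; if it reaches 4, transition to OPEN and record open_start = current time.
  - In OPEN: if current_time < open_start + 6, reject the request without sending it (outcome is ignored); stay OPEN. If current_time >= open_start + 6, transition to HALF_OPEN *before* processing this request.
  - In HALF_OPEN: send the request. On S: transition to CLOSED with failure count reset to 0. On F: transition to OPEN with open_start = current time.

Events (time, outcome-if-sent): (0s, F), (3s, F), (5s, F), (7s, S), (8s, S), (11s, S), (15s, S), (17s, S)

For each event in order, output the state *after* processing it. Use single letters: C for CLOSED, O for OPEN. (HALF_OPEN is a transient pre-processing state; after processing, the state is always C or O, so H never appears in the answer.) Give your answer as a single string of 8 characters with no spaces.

Answer: CCCCCCCC

Derivation:
State after each event:
  event#1 t=0s outcome=F: state=CLOSED
  event#2 t=3s outcome=F: state=CLOSED
  event#3 t=5s outcome=F: state=CLOSED
  event#4 t=7s outcome=S: state=CLOSED
  event#5 t=8s outcome=S: state=CLOSED
  event#6 t=11s outcome=S: state=CLOSED
  event#7 t=15s outcome=S: state=CLOSED
  event#8 t=17s outcome=S: state=CLOSED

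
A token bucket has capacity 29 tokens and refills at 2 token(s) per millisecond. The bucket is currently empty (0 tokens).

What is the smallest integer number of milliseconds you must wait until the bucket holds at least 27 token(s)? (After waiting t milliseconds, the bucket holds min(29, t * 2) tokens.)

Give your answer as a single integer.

Answer: 14

Derivation:
Need t * 2 >= 27, so t >= 27/2.
Smallest integer t = ceil(27/2) = 14.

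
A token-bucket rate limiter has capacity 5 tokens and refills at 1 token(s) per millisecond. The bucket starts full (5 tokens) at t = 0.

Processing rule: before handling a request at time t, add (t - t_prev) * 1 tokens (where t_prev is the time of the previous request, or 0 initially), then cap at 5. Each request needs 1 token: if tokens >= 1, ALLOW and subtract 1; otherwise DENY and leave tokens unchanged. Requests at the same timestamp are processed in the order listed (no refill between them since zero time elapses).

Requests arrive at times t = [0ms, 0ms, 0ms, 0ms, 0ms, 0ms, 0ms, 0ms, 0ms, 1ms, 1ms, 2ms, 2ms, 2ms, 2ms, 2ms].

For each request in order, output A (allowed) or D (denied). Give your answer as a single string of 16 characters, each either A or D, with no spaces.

Simulating step by step:
  req#1 t=0ms: ALLOW
  req#2 t=0ms: ALLOW
  req#3 t=0ms: ALLOW
  req#4 t=0ms: ALLOW
  req#5 t=0ms: ALLOW
  req#6 t=0ms: DENY
  req#7 t=0ms: DENY
  req#8 t=0ms: DENY
  req#9 t=0ms: DENY
  req#10 t=1ms: ALLOW
  req#11 t=1ms: DENY
  req#12 t=2ms: ALLOW
  req#13 t=2ms: DENY
  req#14 t=2ms: DENY
  req#15 t=2ms: DENY
  req#16 t=2ms: DENY

Answer: AAAAADDDDADADDDD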